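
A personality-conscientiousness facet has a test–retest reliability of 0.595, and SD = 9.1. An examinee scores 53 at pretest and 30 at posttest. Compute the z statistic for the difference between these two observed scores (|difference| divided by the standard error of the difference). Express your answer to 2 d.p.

SEM = 9.1000 * √(1 − 0.5950) = 9.1000 * √0.4050 ≈ 9.1000 * 0.6364 ≈ 5.7912
SE_diff = SEM * √2 ≈ 5.7912 * 1.4142 ≈ 8.1900
z = |53 − 30| / 8.1900 = 23 / 8.1900 ≈ 2.8083

2.81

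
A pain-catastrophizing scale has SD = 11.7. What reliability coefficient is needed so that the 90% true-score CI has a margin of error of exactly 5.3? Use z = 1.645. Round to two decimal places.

Required SEM = 5.3 / 1.645 ≈ 3.222
r = 1 − (3.222/11.7)² ≈ 1 − 0.076 ≈ 0.924

0.92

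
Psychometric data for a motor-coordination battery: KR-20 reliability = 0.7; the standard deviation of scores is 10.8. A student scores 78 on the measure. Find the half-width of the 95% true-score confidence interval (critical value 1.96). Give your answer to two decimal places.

11.59

SEM = 10.800 · √(1 − 0.700) = 10.800 · √0.300 ≈ 10.800 · 0.548 ≈ 5.915
Half-width = 1.96·5.915 ≈ 11.594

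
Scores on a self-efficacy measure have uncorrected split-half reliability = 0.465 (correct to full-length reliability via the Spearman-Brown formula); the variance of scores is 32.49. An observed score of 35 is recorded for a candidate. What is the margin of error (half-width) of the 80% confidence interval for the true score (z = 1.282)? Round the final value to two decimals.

σ = 32.49^(1/2) = 5.700
Full-length reliability (Spearman-Brown) = 2(0.465)/(1+0.465) ≃ 0.635
The standard error of measurement is 5.700×√(1 − 0.635) ≃ 5.700×0.604 ≃ 3.445.
Half-width = 1.282×3.445 ≃ 4.416

4.42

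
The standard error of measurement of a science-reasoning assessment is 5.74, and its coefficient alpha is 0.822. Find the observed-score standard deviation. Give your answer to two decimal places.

SD = SEM / √(1 − r) = 5.74 / √0.1780 ≈ 5.74 / 0.4219 ≈ 13.6051

13.61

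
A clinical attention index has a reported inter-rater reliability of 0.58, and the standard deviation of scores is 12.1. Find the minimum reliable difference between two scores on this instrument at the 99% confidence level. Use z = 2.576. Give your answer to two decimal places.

28.57

SEM = 12.1000 * √(1 − 0.5800) = 12.1000 * √0.4200 ≈ 12.1000 * 0.6481 ≈ 7.8417
Standard error of the difference = 7.8417·√2 ≈ 11.0898
Smallest detectable difference = 2.576*11.0898 ≈ 28.5674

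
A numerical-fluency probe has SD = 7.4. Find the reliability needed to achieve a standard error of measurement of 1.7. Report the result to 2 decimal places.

0.95

r = 1 − (SEM / SD)² = 1 − (1.700 / 7.4)² ≈ 1 − 0.053 ≈ 0.947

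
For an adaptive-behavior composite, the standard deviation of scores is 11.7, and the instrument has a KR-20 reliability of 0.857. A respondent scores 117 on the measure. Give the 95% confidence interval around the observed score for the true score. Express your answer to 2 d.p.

SEM = 11.70000*√(1 − 0.85700) ≈ 4.42439
Margin = 1.96 * 4.42439 ≈ 8.67181
CI = 117 ± 8.67181 → [108.32819, 125.67181]

[108.33, 125.67]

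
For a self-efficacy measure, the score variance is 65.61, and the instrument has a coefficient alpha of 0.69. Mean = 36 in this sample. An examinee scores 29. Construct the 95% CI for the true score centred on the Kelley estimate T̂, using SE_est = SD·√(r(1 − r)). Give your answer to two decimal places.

SD = √65.61 = 8.100
Estimated true score = 0.690·29 + (1 − 0.690)·36 ≈ 31.170
SE_est = SD · √(r(1 − r)) = 8.100 · √0.214 ≈ 8.100 · 0.462 ≈ 3.746
CI = 31.170 ± 1.96 · 3.746 → [23.827, 38.513]

[23.83, 38.51]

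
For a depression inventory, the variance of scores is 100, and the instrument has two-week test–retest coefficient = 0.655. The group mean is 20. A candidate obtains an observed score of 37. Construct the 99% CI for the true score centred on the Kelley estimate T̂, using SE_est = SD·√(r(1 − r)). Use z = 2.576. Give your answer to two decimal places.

[18.89, 43.38]

σ = 100^(1/2) = 10.000
Estimated true score = 0.655·37 + (1 − 0.655)·20 ≈ 31.135
SE_est = SD · √(r(1 − r)) = 10.000 · √0.226 ≈ 10.000 · 0.475 ≈ 4.754
99% CI: 31.135 ± 12.245 ≈ (18.890, 43.380)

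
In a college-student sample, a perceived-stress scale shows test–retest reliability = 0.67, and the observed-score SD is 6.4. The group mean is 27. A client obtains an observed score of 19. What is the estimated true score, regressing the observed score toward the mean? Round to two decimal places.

Estimated true score = 0.670·19 + (1 − 0.670)·27 ≈ 21.640

21.64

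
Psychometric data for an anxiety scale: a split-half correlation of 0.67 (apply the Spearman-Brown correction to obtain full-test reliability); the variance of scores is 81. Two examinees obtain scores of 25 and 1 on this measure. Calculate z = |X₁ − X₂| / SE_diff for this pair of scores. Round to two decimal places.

σ = 81^(1/2) = 9.0000
Full-length reliability (Spearman-Brown) = 2(0.67)/(1+0.67) ≈ 0.8024
The standard error of measurement is 9.0000*√(1 − 0.8024) ≈ 9.0000*0.4445 ≈ 4.0007.
SE_diff = SEM * √2 ≈ 4.0007 * 1.4142 ≈ 5.6579
z = 24 / 5.6579 ≈ 4.2418

4.24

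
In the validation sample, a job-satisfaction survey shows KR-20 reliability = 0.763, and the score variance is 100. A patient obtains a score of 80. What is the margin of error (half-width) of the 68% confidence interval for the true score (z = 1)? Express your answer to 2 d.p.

4.87

SD = √100 = 10.000
SEM = 10.000 * √(1 − 0.763) = 10.000 * √0.237 ≈ 10.000 * 0.487 ≈ 4.868
Half-width = 1*4.868 ≈ 4.868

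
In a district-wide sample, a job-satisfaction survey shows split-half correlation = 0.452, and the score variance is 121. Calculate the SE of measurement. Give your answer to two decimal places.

6.76

SD = √121 ≈ 11.0000
r_full = 2·0.452 / (1 + 0.452) ≈ 0.6226
SEM = 11.0000×√(1 − 0.6226) ≈ 6.7577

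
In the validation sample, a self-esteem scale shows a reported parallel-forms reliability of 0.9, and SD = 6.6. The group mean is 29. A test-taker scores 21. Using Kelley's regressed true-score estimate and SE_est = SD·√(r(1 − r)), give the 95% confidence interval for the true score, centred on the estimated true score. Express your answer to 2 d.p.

T̂ = r·X + (1 − r)·M = 0.9000×21 + 0.1000×29 = 18.9000 + 2.9000 ≃ 21.8000
SE_est = 6.6000×√(0.9000×0.1000) ≃ 1.9800
CI = 21.8000 ± 1.96 × 1.9800 → [17.9192, 25.6808]

[17.92, 25.68]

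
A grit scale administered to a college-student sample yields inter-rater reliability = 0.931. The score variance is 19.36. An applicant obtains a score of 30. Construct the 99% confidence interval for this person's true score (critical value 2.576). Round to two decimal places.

[27.02, 32.98]

SD = √19.36 ≈ 4.4000
The standard error of measurement is 4.4000×√(1 − 0.9310) ≈ 4.4000×0.2627 ≈ 1.1558.
2.576 × SEM ≈ 2.9773
99% CI: 30 ± 2.9773 = [27.0227, 32.9773]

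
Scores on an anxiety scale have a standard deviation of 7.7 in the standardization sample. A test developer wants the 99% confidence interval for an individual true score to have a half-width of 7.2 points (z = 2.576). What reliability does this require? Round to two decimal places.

Required SEM = 7.2 / 2.576 ≈ 2.7950
r = 1 − (2.7950/7.7)² ≈ 1 − 0.1318 ≈ 0.8682

0.87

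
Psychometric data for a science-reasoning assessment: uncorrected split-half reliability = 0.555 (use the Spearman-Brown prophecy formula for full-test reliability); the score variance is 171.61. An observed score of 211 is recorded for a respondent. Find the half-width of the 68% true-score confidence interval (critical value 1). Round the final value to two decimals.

7.01

SD = √171.61 = 13.1000
Full-length reliability (Spearman-Brown) = 2(0.555)/(1+0.555) ≈ 0.7138
SEM = 13.1000·√(1 − 0.7138) ≈ 7.0079
Margin = 1 · 7.0079 ≈ 7.0079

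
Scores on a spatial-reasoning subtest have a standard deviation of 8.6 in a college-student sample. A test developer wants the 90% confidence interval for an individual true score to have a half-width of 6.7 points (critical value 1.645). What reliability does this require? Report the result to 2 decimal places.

SEM needed = half-width / z = 6.7/1.645 ≃ 4.07295
Required reliability = 1 − (SEM/SD)² = 1 − 0.22430 ≃ 0.77570

0.78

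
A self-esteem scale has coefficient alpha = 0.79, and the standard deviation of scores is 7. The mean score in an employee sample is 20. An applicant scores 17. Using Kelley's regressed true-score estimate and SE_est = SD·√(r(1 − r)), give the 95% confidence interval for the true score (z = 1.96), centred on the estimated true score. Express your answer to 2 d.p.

T̂ = r·X + (1 − r)·M = 0.79000·17 + 0.21000·20 = 13.43000 + 4.20000 ≃ 17.63000
SE_est = SD · √(r(1 − r)) = 7.00000 · √0.16590 ≃ 7.00000 · 0.40731 ≃ 2.85116
CI = 17.63000 ± 1.96 · 2.85116 → [12.04173, 23.21827]

[12.04, 23.22]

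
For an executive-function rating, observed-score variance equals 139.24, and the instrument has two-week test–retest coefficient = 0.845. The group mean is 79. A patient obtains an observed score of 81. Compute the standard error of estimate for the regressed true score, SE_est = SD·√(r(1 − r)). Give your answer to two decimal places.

4.27

SD = √139.24 = 11.8000
SE_est = SD · √(r(1 − r)) = 11.8000 · √0.1310 ≈ 11.8000 · 0.3619 ≈ 4.2705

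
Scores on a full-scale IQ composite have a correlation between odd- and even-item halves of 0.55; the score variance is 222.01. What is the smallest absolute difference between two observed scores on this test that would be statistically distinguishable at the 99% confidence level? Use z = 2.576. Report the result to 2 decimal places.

29.25

SD = √222.01 ≈ 14.9000
r_full = 2·0.55 / (1 + 0.55) ≈ 0.7097
The standard error of measurement is 14.9000×√(1 − 0.7097) ≈ 14.9000×0.5388 ≈ 8.0284.
SE_diff = √2 × SEM ≈ 11.3538
Minimum reliable difference = 2.576 × SE_diff ≈ 2.576 × 11.3538 ≈ 29.2474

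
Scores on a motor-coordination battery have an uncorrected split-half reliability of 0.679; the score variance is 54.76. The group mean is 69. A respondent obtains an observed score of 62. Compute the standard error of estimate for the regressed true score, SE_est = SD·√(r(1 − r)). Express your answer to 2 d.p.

SD = √54.76 = 7.40000
Full-length reliability (Spearman-Brown) = 2(0.679)/(1+0.679) ≈ 0.80881
SE_est = 7.40000*√(0.80881*0.19119) ≈ 2.90994

2.91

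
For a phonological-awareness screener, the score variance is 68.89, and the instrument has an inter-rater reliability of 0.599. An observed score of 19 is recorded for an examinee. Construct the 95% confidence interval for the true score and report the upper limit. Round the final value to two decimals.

29.30

σ = 68.89^(1/2) = 8.300
The standard error of measurement is 8.300×√(1 − 0.599) ≈ 8.300×0.633 ≈ 5.256.
1.96 × SEM ≈ 10.302
Upper bound: 19 + 10.302 = 29.302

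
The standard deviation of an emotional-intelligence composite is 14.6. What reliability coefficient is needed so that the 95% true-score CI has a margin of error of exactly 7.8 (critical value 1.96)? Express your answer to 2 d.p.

SEM needed = half-width / z = 7.8/1.96 ≈ 3.980
r = 1 − (3.980/14.6)² ≈ 1 − 0.074 ≈ 0.926

0.93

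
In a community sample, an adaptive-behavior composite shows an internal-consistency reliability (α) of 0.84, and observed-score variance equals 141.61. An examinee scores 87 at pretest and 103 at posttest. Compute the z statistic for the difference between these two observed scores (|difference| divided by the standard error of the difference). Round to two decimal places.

SD = √141.61 = 11.9000
The standard error of measurement is 11.9000*√(1 − 0.8400) ≈ 11.9000*0.4000 ≈ 4.7600.
SE_diff = SEM * √2 ≈ 4.7600 * 1.4142 ≈ 6.7317
z = |87 − 103| / 6.7317 = 16 / 6.7317 ≈ 2.3768

2.38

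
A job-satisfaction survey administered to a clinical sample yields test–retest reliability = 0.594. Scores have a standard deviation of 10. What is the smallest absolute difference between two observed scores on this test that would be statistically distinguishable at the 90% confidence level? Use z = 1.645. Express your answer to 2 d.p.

SEM = 10.000*√(1 − 0.594) ≈ 6.372
Standard error of the difference = 6.372·√2 ≈ 9.011
Smallest detectable difference = 1.645*9.011 ≈ 14.823

14.82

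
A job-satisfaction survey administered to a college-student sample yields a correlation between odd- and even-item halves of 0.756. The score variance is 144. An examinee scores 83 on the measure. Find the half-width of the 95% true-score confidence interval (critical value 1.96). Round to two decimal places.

SD = √144 = 12.000
Full-length reliability (Spearman-Brown) = 2(0.756)/(1+0.756) ≈ 0.861
SEM = 12.000 * √(1 − 0.861) = 12.000 * √0.139 ≈ 12.000 * 0.373 ≈ 4.473
Margin = 1.96 * 4.473 ≈ 8.767

8.77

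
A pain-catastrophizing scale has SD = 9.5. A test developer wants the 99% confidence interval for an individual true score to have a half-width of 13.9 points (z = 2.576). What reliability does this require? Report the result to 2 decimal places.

0.68

SEM needed = half-width / z = 13.9/2.576 ≈ 5.3960
Required reliability = 1 − (SEM/SD)² = 1 − 0.3226 ≈ 0.6774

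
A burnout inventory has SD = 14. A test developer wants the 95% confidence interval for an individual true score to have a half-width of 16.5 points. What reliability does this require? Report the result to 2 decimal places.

SEM needed = half-width / z = 16.5/1.96 ≈ 8.418
r = 1 − (8.418/14)² ≈ 1 − 0.362 ≈ 0.638

0.64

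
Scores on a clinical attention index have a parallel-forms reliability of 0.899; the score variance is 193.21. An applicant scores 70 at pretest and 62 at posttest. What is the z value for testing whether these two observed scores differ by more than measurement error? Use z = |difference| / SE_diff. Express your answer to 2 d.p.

1.28

SD = √193.21 = 13.9000
SEM = 13.9000·√(1 − 0.8990) ≈ 4.4175
Standard error of the difference = 4.4175·√2 ≈ 6.2473
z = 8 / 6.2473 ≈ 1.2806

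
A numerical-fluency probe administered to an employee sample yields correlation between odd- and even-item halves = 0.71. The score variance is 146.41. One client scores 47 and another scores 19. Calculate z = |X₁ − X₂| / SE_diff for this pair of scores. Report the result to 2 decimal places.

3.97

σ = 146.41^(1/2) = 12.100
Spearman-Brown: r = 2(0.71) / (1 + 0.71) = 1.420 / 1.710 ≃ 0.830
SEM = 12.100 × √(1 − 0.830) = 12.100 × √0.170 ≃ 12.100 × 0.412 ≃ 4.983
Standard error of the difference = 4.983·√2 ≃ 7.047
z = 28 / 7.047 ≃ 3.973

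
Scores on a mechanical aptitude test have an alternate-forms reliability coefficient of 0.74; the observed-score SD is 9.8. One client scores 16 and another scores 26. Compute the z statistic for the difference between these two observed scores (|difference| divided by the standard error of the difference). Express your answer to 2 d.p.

SEM = 9.800×√(1 − 0.740) ≈ 4.997
Standard error of the difference = 4.997·√2 ≈ 7.067
z = 10 / 7.067 ≈ 1.415

1.42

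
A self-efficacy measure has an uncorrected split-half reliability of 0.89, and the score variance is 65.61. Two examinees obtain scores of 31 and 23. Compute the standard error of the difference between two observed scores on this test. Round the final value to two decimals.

2.76

SD = √65.61 ≃ 8.100
r_full = 2·0.89 / (1 + 0.89) ≃ 0.942
SEM = 8.100·√(1 − 0.942) ≃ 1.954
SE_diff = √2 · SEM ≃ 2.764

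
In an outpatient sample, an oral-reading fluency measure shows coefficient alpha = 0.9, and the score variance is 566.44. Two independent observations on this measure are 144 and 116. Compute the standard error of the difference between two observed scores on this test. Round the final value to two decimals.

10.64

σ = 566.44^(1/2) = 23.800
The standard error of measurement is 23.800×√(1 − 0.900) ≃ 23.800×0.316 ≃ 7.526.
Standard error of the difference = 7.526·√2 ≃ 10.644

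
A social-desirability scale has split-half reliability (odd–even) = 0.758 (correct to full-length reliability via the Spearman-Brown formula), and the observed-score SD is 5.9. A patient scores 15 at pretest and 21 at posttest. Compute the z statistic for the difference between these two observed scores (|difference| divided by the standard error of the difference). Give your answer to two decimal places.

Spearman-Brown: r = 2(0.758) / (1 + 0.758) = 1.516 / 1.758 ≈ 0.862
The standard error of measurement is 5.900×√(1 − 0.862) ≈ 5.900×0.371 ≈ 2.189.
SE_diff = √2 × SEM ≈ 3.096
z = |15 − 21| / 3.096 = 6 / 3.096 ≈ 1.938

1.94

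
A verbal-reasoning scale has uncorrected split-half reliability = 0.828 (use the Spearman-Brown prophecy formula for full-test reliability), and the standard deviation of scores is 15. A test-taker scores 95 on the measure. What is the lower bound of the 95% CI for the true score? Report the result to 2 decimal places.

Spearman-Brown: r = 2(0.828) / (1 + 0.828) = 1.6560 / 1.8280 ≈ 0.9059
SEM = 15.0000 * √(1 − 0.9059) = 15.0000 * √0.0941 ≈ 15.0000 * 0.3067 ≈ 4.6012
Half-width = 1.96*4.6012 ≈ 9.0183
Lower limit = 95 − 9.0183 ≈ 85.9817

85.98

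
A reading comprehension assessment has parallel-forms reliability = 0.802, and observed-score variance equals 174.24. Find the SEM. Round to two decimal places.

5.87

SD = √174.24 ≈ 13.200
SEM = 13.200 × √(1 − 0.802) = 13.200 × √0.198 ≈ 13.200 × 0.445 ≈ 5.874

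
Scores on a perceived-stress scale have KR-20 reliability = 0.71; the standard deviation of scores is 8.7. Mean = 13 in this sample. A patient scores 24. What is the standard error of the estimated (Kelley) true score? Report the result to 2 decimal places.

3.95

SE_est = 8.7000*√(0.7100*0.2900) ≈ 3.9477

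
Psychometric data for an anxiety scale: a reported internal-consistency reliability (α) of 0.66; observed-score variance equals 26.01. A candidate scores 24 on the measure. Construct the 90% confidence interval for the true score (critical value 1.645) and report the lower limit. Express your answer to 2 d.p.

σ = 26.01^(1/2) = 5.1000
SEM = 5.1000 × √(1 − 0.6600) = 5.1000 × √0.3400 ≈ 5.1000 × 0.5831 ≈ 2.9738
Half-width = 1.645×2.9738 ≈ 4.8919
Lower limit = 24 − 4.8919 ≈ 19.1081

19.11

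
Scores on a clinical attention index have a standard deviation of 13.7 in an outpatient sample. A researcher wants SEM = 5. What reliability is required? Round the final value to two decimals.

0.87

r = 1 − (5.000/13.7)² ≃ 1 − 0.133 ≃ 0.867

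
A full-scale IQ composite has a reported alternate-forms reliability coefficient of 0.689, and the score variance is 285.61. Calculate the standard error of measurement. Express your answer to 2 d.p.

SD = √285.61 ≃ 16.9000
SEM = 16.9000×√(1 − 0.6890) ≃ 9.4247

9.42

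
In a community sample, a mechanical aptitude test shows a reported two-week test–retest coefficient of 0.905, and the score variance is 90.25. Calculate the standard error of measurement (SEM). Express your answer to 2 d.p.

SD = √90.25 = 9.500
SEM = 9.500*√(1 − 0.905) ≈ 2.928

2.93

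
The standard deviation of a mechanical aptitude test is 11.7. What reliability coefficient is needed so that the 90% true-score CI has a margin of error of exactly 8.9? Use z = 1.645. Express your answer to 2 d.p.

0.79

SEM needed = half-width / z = 8.9/1.645 ≈ 5.410
Required reliability = 1 − (SEM/SD)² = 1 − 0.214 ≈ 0.786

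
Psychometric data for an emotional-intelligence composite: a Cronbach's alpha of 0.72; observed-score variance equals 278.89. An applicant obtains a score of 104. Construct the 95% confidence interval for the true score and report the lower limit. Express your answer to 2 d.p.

86.68

σ = 278.89^(1/2) = 16.700
SEM = 16.700 · √(1 − 0.720) = 16.700 · √0.280 ≈ 16.700 · 0.529 ≈ 8.837
1.96 · SEM ≈ 17.320
Lower limit = 104 − 17.320 ≈ 86.680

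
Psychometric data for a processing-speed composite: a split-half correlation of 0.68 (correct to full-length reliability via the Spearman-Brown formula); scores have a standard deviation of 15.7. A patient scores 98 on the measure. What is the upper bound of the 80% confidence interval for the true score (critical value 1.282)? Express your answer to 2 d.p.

Spearman-Brown: r = 2(0.68) / (1 + 0.68) = 1.360 / 1.680 ≈ 0.810
SEM = 15.700×√(1 − 0.810) ≈ 6.852
Margin = 1.282 × 6.852 ≈ 8.784
Upper bound: 98 + 8.784 = 106.784

106.78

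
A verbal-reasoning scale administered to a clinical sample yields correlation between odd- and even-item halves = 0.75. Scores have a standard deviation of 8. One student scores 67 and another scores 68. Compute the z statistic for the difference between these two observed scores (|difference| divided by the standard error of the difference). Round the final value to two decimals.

0.23

r_full = 2·0.75 / (1 + 0.75) ≈ 0.8571
The standard error of measurement is 8.0000*√(1 − 0.8571) ≈ 8.0000*0.3780 ≈ 3.0237.
Standard error of the difference = 3.0237·√2 ≈ 4.2762
z = |67 − 68| / 4.2762 = 1 / 4.2762 ≈ 0.2339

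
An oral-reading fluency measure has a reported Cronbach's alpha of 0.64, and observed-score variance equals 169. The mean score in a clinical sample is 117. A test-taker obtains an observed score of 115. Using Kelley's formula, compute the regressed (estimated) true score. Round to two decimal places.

Estimated true score = 0.6400×115 + (1 − 0.6400)×117 ≃ 115.7200

115.72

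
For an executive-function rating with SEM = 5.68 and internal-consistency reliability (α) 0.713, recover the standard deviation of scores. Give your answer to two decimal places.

σ = SEM·(1 − r)^(−1/2) ≈ 5.68·1.8666 ≈ 10.6025

10.60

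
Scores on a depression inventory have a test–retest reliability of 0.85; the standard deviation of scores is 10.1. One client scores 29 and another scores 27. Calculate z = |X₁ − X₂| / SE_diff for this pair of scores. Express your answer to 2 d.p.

SEM = 10.1000 * √(1 − 0.8500) = 10.1000 * √0.1500 ≈ 10.1000 * 0.3873 ≈ 3.9117
SE_diff = SEM * √2 ≈ 3.9117 * 1.4142 ≈ 5.5320
z = 2 / 5.5320 ≈ 0.3615

0.36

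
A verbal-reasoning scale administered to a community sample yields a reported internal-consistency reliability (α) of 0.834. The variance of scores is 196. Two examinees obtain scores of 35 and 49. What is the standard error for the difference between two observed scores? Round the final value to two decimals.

SD = √196 = 14.000
The standard error of measurement is 14.000×√(1 − 0.834) ≃ 14.000×0.407 ≃ 5.704.
Standard error of the difference = 5.704·√2 ≃ 8.067

8.07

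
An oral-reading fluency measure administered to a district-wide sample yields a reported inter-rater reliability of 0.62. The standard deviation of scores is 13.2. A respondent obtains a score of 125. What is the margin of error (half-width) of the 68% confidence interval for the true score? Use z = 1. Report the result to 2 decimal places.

SEM = 13.20000*√(1 − 0.62000) ≈ 8.13703
Margin = 1 * 8.13703 ≈ 8.13703

8.14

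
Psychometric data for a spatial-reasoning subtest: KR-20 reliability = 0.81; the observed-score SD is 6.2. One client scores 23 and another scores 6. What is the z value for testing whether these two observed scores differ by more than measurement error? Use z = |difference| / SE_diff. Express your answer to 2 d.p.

SEM = 6.2000 * √(1 − 0.8100) = 6.2000 * √0.1900 ≈ 6.2000 * 0.4359 ≈ 2.7025
SE_diff = √2 * SEM ≈ 3.8219
z = 17 / 3.8219 ≈ 4.4480

4.45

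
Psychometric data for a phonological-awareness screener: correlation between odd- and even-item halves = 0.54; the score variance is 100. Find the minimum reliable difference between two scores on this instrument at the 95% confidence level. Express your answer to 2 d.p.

15.15

SD = √100 ≈ 10.000
Spearman-Brown: r = 2(0.54) / (1 + 0.54) = 1.080 / 1.540 ≈ 0.701
SEM = 10.000*√(1 − 0.701) ≈ 5.465
SE_diff = SEM * √2 ≈ 5.465 * 1.414 ≈ 7.729
Minimum reliable difference = 1.96 * SE_diff ≈ 1.96 * 7.729 ≈ 15.149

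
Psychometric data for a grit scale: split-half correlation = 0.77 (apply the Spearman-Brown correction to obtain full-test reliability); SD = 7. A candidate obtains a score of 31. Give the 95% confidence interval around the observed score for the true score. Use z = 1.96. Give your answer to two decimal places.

[26.05, 35.95]

r_full = 2·0.77 / (1 + 0.77) ≈ 0.8701
SEM = 7.0000 * √(1 − 0.8701) = 7.0000 * √0.1299 ≈ 7.0000 * 0.3605 ≈ 2.5233
Margin = 1.96 * 2.5233 ≈ 4.9457
Interval: (26.0543, 35.9457)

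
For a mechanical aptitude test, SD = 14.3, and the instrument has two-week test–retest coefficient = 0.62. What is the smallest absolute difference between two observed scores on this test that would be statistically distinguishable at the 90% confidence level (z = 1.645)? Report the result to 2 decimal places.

20.51

SEM = 14.3000 * √(1 − 0.6200) = 14.3000 * √0.3800 ≈ 14.3000 * 0.6164 ≈ 8.8151
SE_diff = √2 * SEM ≈ 12.4665
Smallest detectable difference = 1.645*12.4665 ≈ 20.5073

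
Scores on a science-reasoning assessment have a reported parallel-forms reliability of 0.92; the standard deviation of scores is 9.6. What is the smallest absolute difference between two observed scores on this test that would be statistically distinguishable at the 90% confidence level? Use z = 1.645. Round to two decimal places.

6.32

SEM = 9.600 * √(1 − 0.920) = 9.600 * √0.080 ≈ 9.600 * 0.283 ≈ 2.715
SE_diff = √2 * SEM ≈ 3.840
Smallest detectable difference = 1.645*3.840 ≈ 6.317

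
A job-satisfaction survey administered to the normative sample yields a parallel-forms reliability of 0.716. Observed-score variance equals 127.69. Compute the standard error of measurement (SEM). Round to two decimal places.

6.02

σ = 127.69^(1/2) = 11.3000
SEM = 11.3000 * √(1 − 0.7160) = 11.3000 * √0.2840 ≈ 11.3000 * 0.5329 ≈ 6.0220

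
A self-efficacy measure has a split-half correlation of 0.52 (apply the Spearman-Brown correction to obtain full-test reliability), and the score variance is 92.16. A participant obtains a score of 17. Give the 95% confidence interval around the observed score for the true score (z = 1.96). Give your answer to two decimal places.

[6.43, 27.57]

SD = √92.16 = 9.6000
Full-length reliability (Spearman-Brown) = 2(0.52)/(1+0.52) ≈ 0.6842
SEM = 9.6000 · √(1 − 0.6842) = 9.6000 · √0.3158 ≈ 9.6000 · 0.5620 ≈ 5.3947
1.96 · SEM ≈ 10.5737
95% CI: 17 ± 10.5737 = [6.4263, 27.5737]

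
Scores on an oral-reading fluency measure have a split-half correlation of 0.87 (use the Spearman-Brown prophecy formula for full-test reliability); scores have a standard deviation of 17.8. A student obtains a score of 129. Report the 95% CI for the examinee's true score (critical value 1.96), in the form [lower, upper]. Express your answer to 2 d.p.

Full-length reliability (Spearman-Brown) = 2(0.87)/(1+0.87) ≈ 0.930
SEM = 17.800 × √(1 − 0.930) = 17.800 × √0.070 ≈ 17.800 × 0.264 ≈ 4.693
Half-width = 1.96×4.693 ≈ 9.199
Interval: (119.801, 138.199)

[119.80, 138.20]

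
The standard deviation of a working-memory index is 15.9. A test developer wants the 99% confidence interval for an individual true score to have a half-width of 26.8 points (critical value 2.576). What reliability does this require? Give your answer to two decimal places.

0.57

Required SEM = 26.8 / 2.576 ≈ 10.4037
r = 1 − (10.4037/15.9)² ≈ 1 − 0.4281 ≈ 0.5719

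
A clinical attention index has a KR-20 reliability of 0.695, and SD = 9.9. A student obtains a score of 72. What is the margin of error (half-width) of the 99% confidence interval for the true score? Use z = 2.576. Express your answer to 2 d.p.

14.08

SEM = 9.900 * √(1 − 0.695) = 9.900 * √0.305 ≃ 9.900 * 0.552 ≃ 5.467
Margin = 2.576 * 5.467 ≃ 14.084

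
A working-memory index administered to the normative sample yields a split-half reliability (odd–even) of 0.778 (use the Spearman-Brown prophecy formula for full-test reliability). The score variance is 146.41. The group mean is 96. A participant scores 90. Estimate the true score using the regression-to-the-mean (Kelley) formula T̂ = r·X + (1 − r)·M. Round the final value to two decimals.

90.75

Full-length reliability (Spearman-Brown) = 2(0.778)/(1+0.778) ≈ 0.87514
T̂ = r·X + (1 − r)·M = 0.87514×90 + 0.12486×96 ≈ 78.76265 + 11.98650 ≈ 90.74916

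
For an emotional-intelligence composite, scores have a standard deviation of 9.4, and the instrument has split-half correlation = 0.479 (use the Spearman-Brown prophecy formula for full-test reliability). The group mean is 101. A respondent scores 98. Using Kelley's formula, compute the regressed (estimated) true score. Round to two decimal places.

r_full = 2·0.479 / (1 + 0.479) ≈ 0.648
T̂ = r·X + (1 − r)·M = 0.648*98 + 0.352*101 ≈ 63.478 + 35.579 ≈ 99.057

99.06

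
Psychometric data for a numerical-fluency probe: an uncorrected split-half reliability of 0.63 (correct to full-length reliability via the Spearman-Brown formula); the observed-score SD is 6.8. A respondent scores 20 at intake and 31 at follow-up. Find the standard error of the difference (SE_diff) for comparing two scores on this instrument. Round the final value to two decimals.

4.58

r_full = 2·0.63 / (1 + 0.63) ≈ 0.77301
SEM = 6.80000 × √(1 − 0.77301) = 6.80000 × √0.22699 ≈ 6.80000 × 0.47644 ≈ 3.23978
SE_diff = √2 × SEM ≈ 4.58175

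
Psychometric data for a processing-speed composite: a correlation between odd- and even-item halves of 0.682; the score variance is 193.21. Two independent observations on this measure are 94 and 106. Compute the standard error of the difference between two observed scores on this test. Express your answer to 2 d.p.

SD = √193.21 = 13.9000
Full-length reliability (Spearman-Brown) = 2(0.682)/(1+0.682) ≈ 0.8109
SEM = 13.9000 · √(1 − 0.8109) = 13.9000 · √0.1891 ≈ 13.9000 · 0.4348 ≈ 6.0439
Standard error of the difference = 6.0439·√2 ≈ 8.5473

8.55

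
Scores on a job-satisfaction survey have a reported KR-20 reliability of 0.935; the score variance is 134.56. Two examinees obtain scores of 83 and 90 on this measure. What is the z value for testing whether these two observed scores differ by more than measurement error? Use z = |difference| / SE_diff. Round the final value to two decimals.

1.67

SD = √134.56 ≈ 11.60000
SEM = 11.60000·√(1 − 0.93500) ≈ 2.95743
SE_diff = SEM · √2 ≈ 2.95743 · 1.41421 ≈ 4.18244
z = 7 / 4.18244 ≈ 1.67366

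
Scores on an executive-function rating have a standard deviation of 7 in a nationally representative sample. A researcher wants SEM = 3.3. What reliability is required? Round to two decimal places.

0.78

r = 1 − (SEM / SD)² = 1 − (3.300 / 7)² ≈ 1 − 0.222 ≈ 0.778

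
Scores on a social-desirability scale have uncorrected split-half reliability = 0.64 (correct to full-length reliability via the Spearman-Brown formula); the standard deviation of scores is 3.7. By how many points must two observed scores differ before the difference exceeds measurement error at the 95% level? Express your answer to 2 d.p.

Full-length reliability (Spearman-Brown) = 2(0.64)/(1+0.64) ≈ 0.780
SEM = 3.700×√(1 − 0.780) ≈ 1.734
Standard error of the difference = 1.734·√2 ≈ 2.452
Smallest detectable difference = 1.96×2.452 ≈ 4.805

4.81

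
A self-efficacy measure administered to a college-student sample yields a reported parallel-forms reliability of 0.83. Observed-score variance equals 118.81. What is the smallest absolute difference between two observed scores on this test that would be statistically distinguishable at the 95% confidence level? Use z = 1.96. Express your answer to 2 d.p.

12.46

SD = √118.81 ≈ 10.9000
SEM = 10.9000×√(1 − 0.8300) ≈ 4.4942
SE_diff = √2 × SEM ≈ 6.3557
Smallest detectable difference = 1.96×6.3557 ≈ 12.4572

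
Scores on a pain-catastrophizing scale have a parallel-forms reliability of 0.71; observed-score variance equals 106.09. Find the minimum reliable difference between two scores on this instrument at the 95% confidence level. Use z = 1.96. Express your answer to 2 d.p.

15.37

SD = √106.09 = 10.3000
SEM = 10.3000 * √(1 − 0.7100) = 10.3000 * √0.2900 ≈ 10.3000 * 0.5385 ≈ 5.5467
SE_diff = √2 * SEM ≈ 7.8442
Smallest detectable difference = 1.96*7.8442 ≈ 15.3747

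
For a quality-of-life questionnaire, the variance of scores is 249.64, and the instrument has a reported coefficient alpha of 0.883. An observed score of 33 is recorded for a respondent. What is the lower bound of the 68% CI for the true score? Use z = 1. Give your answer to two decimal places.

SD = √249.64 = 15.8000
SEM = 15.8000 × √(1 − 0.8830) = 15.8000 × √0.1170 ≈ 15.8000 × 0.3421 ≈ 5.4044
Margin = 1 × 5.4044 ≈ 5.4044
Lower limit = 33 − 5.4044 ≈ 27.5956

27.60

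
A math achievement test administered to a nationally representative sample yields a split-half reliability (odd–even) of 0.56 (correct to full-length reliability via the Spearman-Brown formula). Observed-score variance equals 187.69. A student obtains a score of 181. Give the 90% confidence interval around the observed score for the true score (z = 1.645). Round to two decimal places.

[169.03, 192.97]

SD = √187.69 ≈ 13.70000
r_full = 2·0.56 / (1 + 0.56) ≈ 0.71795
SEM = 13.70000 × √(1 − 0.71795) = 13.70000 × √0.28205 ≈ 13.70000 × 0.53109 ≈ 7.27586
Margin = 1.645 × 7.27586 ≈ 11.96880
90% CI: 181 ± 11.96880 = [169.03120, 192.96880]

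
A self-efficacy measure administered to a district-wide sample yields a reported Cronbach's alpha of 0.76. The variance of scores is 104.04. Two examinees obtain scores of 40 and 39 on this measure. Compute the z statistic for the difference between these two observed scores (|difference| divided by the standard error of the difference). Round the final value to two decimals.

0.14

SD = √104.04 = 10.20000
SEM = 10.20000 × √(1 − 0.76000) = 10.20000 × √0.24000 ≈ 10.20000 × 0.48990 ≈ 4.99696
Standard error of the difference = 4.99696·√2 ≈ 7.06677
z = 1 / 7.06677 ≈ 0.14151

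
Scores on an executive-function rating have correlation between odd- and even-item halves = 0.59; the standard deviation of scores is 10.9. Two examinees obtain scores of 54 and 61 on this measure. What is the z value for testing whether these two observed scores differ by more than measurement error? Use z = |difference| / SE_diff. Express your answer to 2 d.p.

Full-length reliability (Spearman-Brown) = 2(0.59)/(1+0.59) ≈ 0.7421
SEM = 10.9000 × √(1 − 0.7421) = 10.9000 × √0.2579 ≈ 10.9000 × 0.5078 ≈ 5.5350
SE_diff = √2 × SEM ≈ 7.8277
z = |54 − 61| / 7.8277 = 7 / 7.8277 ≈ 0.8943

0.89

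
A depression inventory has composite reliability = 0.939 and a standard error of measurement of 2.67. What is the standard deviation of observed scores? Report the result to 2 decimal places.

SD = SEM / √(1 − r) = 2.67 / √0.061 ≈ 2.67 / 0.247 ≈ 10.811

10.81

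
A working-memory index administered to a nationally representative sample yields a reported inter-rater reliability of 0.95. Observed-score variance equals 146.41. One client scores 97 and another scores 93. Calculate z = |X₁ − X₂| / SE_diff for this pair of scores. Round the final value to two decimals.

1.05

σ = 146.41^(1/2) = 12.1000
SEM = 12.1000×√(1 − 0.9500) ≈ 2.7056
Standard error of the difference = 2.7056·√2 ≈ 3.8264
z = |97 − 93| / 3.8264 = 4 / 3.8264 ≈ 1.0454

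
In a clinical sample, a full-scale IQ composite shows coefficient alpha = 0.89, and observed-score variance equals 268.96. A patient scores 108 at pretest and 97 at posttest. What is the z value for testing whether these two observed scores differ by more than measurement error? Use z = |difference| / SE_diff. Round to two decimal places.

SD = √268.96 ≈ 16.40000
The standard error of measurement is 16.40000·√(1 − 0.89000) ≈ 16.40000·0.33166 ≈ 5.43926.
Standard error of the difference = 5.43926·√2 ≈ 7.69228
z = 11 / 7.69228 ≈ 1.43000

1.43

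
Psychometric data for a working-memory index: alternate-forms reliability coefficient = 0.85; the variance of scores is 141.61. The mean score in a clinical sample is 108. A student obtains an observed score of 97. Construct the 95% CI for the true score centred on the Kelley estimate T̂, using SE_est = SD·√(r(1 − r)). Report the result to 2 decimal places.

[90.32, 106.98]

σ = 141.61^(1/2) = 11.90000
Estimated true score = 0.85000·97 + (1 − 0.85000)·108 ≃ 98.65000
SE_est = SD · √(r(1 − r)) = 11.90000 · √0.12750 ≃ 11.90000 · 0.35707 ≃ 4.24915
CI = 98.65000 ± 1.96 · 4.24915 → [90.32167, 106.97833]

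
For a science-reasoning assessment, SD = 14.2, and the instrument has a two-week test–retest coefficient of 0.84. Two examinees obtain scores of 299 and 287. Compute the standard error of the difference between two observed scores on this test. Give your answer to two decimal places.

8.03

SEM = 14.20000 * √(1 − 0.84000) = 14.20000 * √0.16000 ≈ 14.20000 * 0.40000 ≈ 5.68000
Standard error of the difference = 5.68000·√2 ≈ 8.03273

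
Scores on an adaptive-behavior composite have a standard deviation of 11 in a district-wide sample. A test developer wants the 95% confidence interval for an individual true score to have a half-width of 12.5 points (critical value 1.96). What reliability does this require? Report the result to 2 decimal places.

0.66

Required SEM = 12.5 / 1.96 ≃ 6.378
Required reliability = 1 − (SEM/SD)² = 1 − 0.336 ≃ 0.664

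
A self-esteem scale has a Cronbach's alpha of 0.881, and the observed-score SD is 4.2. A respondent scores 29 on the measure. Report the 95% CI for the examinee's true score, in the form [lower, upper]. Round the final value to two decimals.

The standard error of measurement is 4.200·√(1 − 0.881) ≈ 4.200·0.345 ≈ 1.449.
Half-width = 1.96·1.449 ≈ 2.840
CI = 29 ± 2.840 → [26.160, 31.840]

[26.16, 31.84]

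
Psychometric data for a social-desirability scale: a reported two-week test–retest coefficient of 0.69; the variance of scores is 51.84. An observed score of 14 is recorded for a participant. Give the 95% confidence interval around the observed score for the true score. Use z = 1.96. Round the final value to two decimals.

σ = 51.84^(1/2) = 7.2000
SEM = 7.2000 * √(1 − 0.6900) = 7.2000 * √0.3100 ≃ 7.2000 * 0.5568 ≃ 4.0088
Half-width = 1.96*4.0088 ≃ 7.8572
Interval: (6.1428, 21.8572)

[6.14, 21.86]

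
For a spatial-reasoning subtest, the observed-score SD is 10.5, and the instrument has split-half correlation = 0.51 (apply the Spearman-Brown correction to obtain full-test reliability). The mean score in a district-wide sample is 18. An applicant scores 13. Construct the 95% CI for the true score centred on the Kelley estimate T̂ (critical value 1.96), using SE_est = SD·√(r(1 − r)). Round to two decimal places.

[4.99, 24.26]

r_full = 2·0.51 / (1 + 0.51) ≈ 0.6755
T̂ = 0.6755(13) + 0.3245(18) ≈ 14.6225
SE_est = 10.5000·√[r(1 − r)] ≈ 4.9160
CI = 14.6225 ± 1.96 · 4.9160 → [4.9872, 24.2578]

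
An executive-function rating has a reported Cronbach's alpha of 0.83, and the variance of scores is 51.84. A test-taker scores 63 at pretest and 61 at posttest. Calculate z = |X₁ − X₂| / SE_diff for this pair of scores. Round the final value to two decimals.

SD = √51.84 = 7.200
The standard error of measurement is 7.200×√(1 − 0.830) ≈ 7.200×0.412 ≈ 2.969.
Standard error of the difference = 2.969·√2 ≈ 4.198
z = |63 − 61| / 4.198 = 2 / 4.198 ≈ 0.476

0.48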